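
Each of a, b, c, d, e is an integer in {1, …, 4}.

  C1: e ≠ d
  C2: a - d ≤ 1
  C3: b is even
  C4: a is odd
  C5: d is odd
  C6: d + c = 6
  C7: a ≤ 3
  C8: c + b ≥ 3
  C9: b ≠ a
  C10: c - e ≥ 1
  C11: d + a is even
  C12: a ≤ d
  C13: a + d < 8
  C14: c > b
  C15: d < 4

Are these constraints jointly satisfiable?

Try a = 3, b = 2, c = 3, d = 3, e = 1.
Check constraint 2: a - d = 0; constraint 6: d + c = 6. The remaining constraints are straightforward to verify.

Satisfiable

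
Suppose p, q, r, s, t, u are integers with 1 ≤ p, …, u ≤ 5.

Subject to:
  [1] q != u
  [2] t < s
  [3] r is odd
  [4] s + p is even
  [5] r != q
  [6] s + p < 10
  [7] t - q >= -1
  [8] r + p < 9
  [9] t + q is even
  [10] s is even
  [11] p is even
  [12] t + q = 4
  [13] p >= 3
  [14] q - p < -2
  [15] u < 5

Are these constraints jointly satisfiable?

Try p = 4, q = 1, r = 3, s = 4, t = 3, u = 4.
Check constraint 6: s + p = 8; constraint 7: t - q = 2; constraint 8: r + p = 7. The remaining constraints are straightforward to verify.

Satisfiable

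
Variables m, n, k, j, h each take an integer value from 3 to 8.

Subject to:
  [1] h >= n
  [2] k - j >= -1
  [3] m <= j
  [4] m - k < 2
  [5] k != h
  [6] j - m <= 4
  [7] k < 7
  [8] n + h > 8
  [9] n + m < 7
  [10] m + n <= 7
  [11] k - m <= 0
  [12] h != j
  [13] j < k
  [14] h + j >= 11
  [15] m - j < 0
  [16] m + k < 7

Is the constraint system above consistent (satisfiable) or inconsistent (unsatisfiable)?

Unsatisfiable

Constraints 11, 13, and 15 give j < k, k ≤ m, m < j. Chaining: j < k ≤ m < j, which forces j < j — impossible.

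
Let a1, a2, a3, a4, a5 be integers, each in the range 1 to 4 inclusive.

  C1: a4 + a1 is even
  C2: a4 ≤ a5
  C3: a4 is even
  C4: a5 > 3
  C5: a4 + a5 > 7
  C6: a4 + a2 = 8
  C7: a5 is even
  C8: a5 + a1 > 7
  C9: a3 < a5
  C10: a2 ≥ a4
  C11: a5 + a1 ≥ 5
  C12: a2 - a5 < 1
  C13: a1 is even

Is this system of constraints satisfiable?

Satisfiable

One satisfying assignment is a1 = 4, a2 = 4, a3 = 2, a4 = 4, a5 = 4.
For the less obvious constraints — constraint 5: a4 + a5 = 8; constraint 6: a4 + a2 = 8 — and the others hold by inspection.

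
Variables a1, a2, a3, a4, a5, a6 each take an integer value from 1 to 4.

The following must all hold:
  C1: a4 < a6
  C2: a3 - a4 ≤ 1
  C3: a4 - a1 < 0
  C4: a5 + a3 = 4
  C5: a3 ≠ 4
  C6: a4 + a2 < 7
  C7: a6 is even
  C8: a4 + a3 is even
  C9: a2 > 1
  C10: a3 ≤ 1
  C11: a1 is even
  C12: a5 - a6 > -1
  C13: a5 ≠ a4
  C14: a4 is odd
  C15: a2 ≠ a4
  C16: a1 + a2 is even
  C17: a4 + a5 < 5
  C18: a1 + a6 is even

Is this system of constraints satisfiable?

Try a1 = 4, a2 = 4, a3 = 1, a4 = 1, a5 = 3, a6 = 2.
Check constraint 2: a3 - a4 = 0; constraint 3: a4 - a1 = -3; constraint 4: a5 + a3 = 4. The remaining constraints are straightforward to verify.

Satisfiable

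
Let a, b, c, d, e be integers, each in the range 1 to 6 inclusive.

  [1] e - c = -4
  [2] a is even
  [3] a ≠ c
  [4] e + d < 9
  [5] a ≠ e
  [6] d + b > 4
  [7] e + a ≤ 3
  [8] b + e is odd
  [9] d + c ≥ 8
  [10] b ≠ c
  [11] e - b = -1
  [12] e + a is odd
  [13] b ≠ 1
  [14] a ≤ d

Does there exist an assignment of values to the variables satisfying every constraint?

Satisfiable

Take a = 2, b = 2, c = 5, d = 5, e = 1. Then constraint 1: e - c = -4; constraint 4: e + d = 6; constraint 6: d + b = 7, and every other listed constraint is also met.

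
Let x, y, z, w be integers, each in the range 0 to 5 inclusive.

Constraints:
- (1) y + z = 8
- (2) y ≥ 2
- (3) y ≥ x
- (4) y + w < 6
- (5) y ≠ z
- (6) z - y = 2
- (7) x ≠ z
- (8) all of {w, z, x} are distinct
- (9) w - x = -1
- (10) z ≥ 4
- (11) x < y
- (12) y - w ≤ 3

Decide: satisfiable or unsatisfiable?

Try x = 1, y = 3, z = 5, w = 0.
Check constraint 1: y + z = 8; constraint 4: y + w = 3. The remaining constraints are straightforward to verify.

Satisfiable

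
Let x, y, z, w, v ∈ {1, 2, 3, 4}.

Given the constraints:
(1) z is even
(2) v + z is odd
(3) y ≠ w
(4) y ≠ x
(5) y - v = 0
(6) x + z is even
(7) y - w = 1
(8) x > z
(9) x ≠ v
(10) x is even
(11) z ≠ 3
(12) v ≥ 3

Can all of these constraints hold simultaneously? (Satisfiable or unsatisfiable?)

The assignment x = 4, y = 3, z = 2, w = 2, v = 3 works:
  constraint 5 holds since y - v = 0.
  constraint 7 holds since y - w = 1.
The rest check out directly.

Satisfiable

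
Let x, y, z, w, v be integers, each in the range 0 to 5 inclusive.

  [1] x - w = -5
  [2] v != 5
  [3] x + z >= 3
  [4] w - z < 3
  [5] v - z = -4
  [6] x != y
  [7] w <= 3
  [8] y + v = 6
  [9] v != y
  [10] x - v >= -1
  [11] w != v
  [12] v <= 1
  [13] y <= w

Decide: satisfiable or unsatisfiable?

From constraints 7 and 13: y ≤ w ≤ 3. From constraint 12: v ≤ 1. Hence y + v ≤ 4. But constraint 8 requires y + v = 6, and 6 > 4. Contradiction.

Unsatisfiable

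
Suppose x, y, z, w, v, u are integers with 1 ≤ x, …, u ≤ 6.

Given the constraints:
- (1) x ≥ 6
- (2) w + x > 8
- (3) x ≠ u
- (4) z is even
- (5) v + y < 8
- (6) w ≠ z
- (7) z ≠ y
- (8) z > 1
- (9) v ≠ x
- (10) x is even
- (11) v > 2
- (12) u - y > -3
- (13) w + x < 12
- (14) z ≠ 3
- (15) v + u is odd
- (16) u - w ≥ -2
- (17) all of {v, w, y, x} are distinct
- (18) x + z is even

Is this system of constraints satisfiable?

Take x = 6, y = 3, z = 2, w = 5, v = 4, u = 3. Then constraint 2: w + x = 11; constraint 5: v + y = 7, and every other listed constraint is also met.

Satisfiable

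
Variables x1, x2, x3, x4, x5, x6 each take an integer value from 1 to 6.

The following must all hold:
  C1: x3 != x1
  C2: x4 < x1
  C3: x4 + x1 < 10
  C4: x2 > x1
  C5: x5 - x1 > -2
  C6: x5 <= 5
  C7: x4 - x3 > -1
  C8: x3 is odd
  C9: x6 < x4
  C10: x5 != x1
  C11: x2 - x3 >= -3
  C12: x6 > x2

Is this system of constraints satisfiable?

Unsatisfiable

Constraints 2, 4, 9, and 12 give x1 < x2, x2 < x6, x6 < x4, x4 < x1. Chaining: x1 < x2 < x6 < x4 < x1, which forces x1 < x1 — impossible.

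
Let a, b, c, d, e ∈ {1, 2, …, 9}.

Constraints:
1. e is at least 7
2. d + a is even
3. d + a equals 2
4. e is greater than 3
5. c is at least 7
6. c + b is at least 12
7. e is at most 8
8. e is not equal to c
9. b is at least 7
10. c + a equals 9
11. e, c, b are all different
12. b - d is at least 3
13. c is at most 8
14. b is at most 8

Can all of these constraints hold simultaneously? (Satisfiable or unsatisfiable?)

Unsatisfiable

Constraints 1, 5, 7, 9, 13, and 14 confine each of e, c, b to the 2 values {7, 8}.
Constraint 11 requires all 3 of them to be distinct, but only 2 values are available — impossible by the pigeonhole principle.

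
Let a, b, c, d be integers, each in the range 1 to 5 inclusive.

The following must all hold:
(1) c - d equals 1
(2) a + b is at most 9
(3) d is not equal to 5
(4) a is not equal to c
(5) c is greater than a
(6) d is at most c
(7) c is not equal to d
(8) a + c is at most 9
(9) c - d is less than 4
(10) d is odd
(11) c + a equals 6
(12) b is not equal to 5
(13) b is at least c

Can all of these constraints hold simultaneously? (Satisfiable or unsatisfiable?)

Setting (a, b, c, d) = (2, 4, 4, 3) satisfies everything: constraint 1: c - d = 1; constraint 2: a + b = 6, and the others follow.

Satisfiable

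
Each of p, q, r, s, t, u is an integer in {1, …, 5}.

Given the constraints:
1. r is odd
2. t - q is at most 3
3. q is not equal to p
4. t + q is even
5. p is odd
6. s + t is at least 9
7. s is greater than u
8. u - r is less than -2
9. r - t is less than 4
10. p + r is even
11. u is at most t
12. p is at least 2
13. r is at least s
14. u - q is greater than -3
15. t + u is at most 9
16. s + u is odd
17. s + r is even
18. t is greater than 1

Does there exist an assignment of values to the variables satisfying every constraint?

Try p = 5, q = 4, r = 5, s = 5, t = 4, u = 2.
Check constraint 2: t - q = 0; constraint 6: s + t = 9; constraint 8: u - r = -3. The remaining constraints are straightforward to verify.

Satisfiable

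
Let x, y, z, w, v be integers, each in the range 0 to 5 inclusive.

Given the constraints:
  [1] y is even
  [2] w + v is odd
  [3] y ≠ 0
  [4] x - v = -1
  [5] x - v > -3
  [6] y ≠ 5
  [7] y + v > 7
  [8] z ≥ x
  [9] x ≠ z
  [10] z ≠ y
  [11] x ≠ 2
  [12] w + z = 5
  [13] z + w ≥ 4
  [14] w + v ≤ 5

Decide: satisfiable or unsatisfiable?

Satisfiable

Setting (x, y, z, w, v) = (4, 4, 5, 0, 5) satisfies everything: constraint 4: x - v = -1; constraint 5: x - v = -1, and the others follow.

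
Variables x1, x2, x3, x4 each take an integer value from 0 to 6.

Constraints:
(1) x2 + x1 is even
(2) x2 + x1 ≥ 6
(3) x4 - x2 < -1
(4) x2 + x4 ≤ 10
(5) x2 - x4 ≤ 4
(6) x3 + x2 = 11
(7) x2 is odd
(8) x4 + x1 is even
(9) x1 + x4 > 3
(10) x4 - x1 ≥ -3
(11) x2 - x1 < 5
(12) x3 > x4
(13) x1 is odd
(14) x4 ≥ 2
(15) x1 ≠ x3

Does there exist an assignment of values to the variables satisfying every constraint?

Try x1 = 3, x2 = 5, x3 = 6, x4 = 3.
Check constraint 2: x2 + x1 = 8; constraint 3: x4 - x2 = -2. The remaining constraints are straightforward to verify.

Satisfiable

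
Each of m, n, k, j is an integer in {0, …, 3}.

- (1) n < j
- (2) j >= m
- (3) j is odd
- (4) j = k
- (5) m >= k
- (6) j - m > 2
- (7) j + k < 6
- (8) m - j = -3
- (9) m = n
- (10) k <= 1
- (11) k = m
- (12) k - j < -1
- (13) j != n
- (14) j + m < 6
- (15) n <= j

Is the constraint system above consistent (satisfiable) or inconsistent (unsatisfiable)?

From constraints 4, 9, and 11, j = k = m = n, so j = n. But constraint 13 says j ≠ n. Contradiction.

Unsatisfiable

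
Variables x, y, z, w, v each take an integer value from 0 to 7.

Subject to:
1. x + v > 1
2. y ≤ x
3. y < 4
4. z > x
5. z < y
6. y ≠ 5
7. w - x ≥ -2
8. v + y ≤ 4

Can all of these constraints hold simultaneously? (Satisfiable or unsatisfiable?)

Unsatisfiable

Constraints 2, 4, and 5 give x < z, z < y, y ≤ x. Chaining: x < z < y ≤ x, which forces x < x — impossible.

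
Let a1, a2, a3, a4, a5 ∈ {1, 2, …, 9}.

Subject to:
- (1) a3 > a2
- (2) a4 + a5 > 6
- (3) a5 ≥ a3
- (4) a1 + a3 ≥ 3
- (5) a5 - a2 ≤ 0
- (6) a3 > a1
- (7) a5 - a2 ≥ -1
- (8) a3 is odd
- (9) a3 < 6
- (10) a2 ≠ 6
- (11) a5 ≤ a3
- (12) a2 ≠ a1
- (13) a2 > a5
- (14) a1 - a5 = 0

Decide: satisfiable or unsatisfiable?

Constraints 1, 3, and 13 give a3 ≤ a5, a5 < a2, a2 < a3. Chaining: a3 ≤ a5 < a2 < a3, which forces a3 < a3 — impossible.

Unsatisfiable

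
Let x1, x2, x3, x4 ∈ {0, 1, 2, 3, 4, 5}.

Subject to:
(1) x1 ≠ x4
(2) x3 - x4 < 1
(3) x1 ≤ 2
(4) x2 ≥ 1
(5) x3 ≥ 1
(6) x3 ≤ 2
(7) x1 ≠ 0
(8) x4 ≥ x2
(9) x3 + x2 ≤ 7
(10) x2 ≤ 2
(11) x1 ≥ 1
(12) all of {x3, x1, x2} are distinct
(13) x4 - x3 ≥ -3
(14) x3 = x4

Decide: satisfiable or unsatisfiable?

Unsatisfiable

Constraints 3, 4, 5, 6, 10, and 11 confine each of x3, x1, x2 to the 2 values {1, 2}.
Constraint 12 requires all 3 of them to be distinct, but only 2 values are available — impossible by the pigeonhole principle.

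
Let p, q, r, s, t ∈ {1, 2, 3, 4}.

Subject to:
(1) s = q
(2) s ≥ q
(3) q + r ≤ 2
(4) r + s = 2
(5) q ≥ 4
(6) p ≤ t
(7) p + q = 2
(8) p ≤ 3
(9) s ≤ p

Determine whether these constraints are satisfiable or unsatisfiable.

From constraints 2 and 5: s ≥ q and q ≥ 4, so s ≥ 4. From constraints 8 and 9: s ≤ p and p ≤ 3, so s ≤ 3. But 3 < 4, so no value of s works.

Unsatisfiable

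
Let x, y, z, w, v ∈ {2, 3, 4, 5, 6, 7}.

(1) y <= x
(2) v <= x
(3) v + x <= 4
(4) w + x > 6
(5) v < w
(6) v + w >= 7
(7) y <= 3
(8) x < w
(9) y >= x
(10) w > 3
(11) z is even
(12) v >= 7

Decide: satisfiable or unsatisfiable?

From constraints 2 and 12: x ≥ v and v ≥ 7, so x ≥ 7. From constraints 7 and 9: x ≤ y and y ≤ 3, so x ≤ 3. But 3 < 7, so no value of x works.

Unsatisfiable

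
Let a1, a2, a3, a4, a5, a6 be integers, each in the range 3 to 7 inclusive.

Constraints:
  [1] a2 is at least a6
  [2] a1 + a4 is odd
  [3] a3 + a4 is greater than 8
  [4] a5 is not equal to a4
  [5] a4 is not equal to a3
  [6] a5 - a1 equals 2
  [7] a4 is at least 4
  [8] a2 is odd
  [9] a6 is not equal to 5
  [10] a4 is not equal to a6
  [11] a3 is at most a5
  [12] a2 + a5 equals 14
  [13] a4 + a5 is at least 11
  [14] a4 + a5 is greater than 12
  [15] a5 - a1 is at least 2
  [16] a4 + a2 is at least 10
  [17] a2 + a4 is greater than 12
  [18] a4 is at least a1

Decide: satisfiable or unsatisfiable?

One satisfying assignment is a1 = 5, a2 = 7, a3 = 5, a4 = 6, a5 = 7, a6 = 7.
For the less obvious constraints — constraint 3: a3 + a4 = 11; constraint 6: a5 - a1 = 2; constraint 12: a2 + a5 = 14 — and the others hold by inspection.

Satisfiable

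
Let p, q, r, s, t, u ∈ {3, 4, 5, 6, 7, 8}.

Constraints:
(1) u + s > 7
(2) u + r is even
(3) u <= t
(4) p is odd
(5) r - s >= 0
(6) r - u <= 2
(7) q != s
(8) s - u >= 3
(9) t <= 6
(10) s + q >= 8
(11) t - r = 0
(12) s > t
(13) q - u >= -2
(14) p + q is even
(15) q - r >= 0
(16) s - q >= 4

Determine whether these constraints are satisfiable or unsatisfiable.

Constraints 5, 6, and 8 give s − u ≥ 3, u − r ≥ -2, r − s ≥ 0.
Adding all 3 inequalities: the left sides telescope to 0, and the right sides sum to 3 + (-2) + 0 = 1. So 0 ≥ 1, which is false.

Unsatisfiable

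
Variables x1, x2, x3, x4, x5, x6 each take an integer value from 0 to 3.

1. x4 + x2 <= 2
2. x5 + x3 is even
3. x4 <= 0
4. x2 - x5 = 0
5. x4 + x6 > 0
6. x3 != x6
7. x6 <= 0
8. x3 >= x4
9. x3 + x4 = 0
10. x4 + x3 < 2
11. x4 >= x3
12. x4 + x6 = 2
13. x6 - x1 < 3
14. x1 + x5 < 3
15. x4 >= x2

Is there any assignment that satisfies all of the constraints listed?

From constraint 3: x4 ≤ 0. From constraint 7: x6 ≤ 0. Hence x4 + x6 ≤ 0. But constraint 12 requires x4 + x6 = 2, and 2 > 0. Contradiction.

Unsatisfiable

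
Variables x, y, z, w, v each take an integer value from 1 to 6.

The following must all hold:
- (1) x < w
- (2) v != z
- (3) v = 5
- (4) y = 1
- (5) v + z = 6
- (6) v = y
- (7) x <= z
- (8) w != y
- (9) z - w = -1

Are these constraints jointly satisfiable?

Constraint 3 fixes v = 5 and constraint 4 fixes y = 1, but constraint 6 requires v = y. Since 5 ≠ 1, contradiction.

Unsatisfiable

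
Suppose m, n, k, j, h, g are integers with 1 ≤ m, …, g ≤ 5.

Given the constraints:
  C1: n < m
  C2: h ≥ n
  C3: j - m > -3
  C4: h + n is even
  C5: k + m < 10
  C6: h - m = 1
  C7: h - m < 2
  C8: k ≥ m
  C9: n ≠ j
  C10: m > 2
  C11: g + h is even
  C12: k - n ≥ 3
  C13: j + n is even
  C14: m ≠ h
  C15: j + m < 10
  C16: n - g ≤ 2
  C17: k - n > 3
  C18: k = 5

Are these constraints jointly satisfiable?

Satisfiable

Setting (m, n, k, j, h, g) = (4, 1, 5, 3, 5, 1) satisfies everything: constraint 3: j - m = -1; constraint 5: k + m = 9; constraint 6: h - m = 1, and the others follow.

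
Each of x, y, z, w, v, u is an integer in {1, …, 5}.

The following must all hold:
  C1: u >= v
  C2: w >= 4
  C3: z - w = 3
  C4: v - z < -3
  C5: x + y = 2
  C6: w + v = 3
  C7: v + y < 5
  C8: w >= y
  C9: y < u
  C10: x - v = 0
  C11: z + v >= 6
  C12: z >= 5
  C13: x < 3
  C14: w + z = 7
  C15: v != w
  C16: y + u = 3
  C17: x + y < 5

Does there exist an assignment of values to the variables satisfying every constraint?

From constraint 2: w ≥ 4. From constraint 12: z ≥ 5. Hence w + z ≥ 9. But constraint 14 requires w + z = 7, and 7 < 9. Contradiction.

Unsatisfiable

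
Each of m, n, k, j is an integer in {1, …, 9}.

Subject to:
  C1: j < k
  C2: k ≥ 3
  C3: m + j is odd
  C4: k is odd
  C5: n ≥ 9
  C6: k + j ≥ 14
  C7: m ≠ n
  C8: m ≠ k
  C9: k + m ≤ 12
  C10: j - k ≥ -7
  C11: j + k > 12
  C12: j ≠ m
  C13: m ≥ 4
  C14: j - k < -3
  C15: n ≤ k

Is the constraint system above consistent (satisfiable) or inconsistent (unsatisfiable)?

Unsatisfiable

From constraints 5 and 15: k ≥ n ≥ 9. From constraint 13: m ≥ 4. Hence k + m ≥ 13. But constraint 9 requires k + m ≤ 12, and 12 < 13. Contradiction.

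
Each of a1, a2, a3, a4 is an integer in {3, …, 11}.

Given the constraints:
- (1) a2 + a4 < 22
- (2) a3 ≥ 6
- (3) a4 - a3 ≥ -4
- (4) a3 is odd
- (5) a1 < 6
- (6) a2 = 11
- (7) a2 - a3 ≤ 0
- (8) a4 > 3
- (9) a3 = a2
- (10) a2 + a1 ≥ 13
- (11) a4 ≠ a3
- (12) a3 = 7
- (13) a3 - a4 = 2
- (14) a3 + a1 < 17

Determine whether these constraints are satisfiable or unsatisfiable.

Unsatisfiable

Constraint 12 fixes a3 = 7 and constraint 6 fixes a2 = 11, but constraint 9 requires a3 = a2. Since 7 ≠ 11, contradiction.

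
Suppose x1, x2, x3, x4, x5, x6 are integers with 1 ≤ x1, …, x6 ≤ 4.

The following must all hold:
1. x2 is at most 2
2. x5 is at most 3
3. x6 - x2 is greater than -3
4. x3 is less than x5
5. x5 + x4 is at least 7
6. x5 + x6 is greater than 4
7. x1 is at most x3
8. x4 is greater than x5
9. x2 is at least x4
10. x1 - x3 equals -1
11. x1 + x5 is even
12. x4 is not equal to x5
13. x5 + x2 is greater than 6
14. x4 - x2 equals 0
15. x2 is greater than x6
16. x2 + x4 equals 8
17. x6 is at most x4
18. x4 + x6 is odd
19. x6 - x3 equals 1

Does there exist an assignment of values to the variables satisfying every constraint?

From constraint 2: x5 ≤ 3. From constraints 1 and 9: x4 ≤ x2 ≤ 2. Hence x5 + x4 ≤ 5. But constraint 5 requires x5 + x4 ≥ 7, and 7 > 5. Contradiction.

Unsatisfiable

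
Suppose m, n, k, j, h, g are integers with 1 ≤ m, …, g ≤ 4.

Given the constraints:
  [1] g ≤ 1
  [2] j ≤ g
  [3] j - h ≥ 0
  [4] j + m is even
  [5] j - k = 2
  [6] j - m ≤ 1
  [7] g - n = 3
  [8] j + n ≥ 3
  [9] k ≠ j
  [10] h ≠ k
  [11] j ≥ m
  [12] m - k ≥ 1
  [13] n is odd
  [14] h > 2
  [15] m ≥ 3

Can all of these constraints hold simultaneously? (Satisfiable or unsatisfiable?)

Unsatisfiable

From constraints 11 and 15: j ≥ m and m ≥ 3, so j ≥ 3. From constraints 1 and 2: j ≤ g and g ≤ 1, so j ≤ 1. But 1 < 3, so no value of j works.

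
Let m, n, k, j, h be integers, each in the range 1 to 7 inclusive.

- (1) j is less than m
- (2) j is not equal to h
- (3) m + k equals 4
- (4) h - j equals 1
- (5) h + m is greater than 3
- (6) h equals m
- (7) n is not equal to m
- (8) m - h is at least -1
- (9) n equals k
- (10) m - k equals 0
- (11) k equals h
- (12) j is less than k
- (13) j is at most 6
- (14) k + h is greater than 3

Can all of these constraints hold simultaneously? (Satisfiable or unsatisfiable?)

Unsatisfiable

From constraints 6, 9, and 11, n = k = h = m, so n = m. But constraint 7 says n ≠ m. Contradiction.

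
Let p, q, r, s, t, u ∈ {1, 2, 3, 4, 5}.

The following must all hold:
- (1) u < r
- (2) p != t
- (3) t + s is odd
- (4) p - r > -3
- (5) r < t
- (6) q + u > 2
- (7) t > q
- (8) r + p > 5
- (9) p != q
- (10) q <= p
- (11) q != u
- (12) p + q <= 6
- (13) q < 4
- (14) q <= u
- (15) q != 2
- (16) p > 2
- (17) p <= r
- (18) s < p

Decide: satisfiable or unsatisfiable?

One satisfying assignment is p = 4, q = 1, r = 4, s = 2, t = 5, u = 2.
For the less obvious constraints — constraint 4: p - r = 0; constraint 6: q + u = 3 — and the others hold by inspection.

Satisfiable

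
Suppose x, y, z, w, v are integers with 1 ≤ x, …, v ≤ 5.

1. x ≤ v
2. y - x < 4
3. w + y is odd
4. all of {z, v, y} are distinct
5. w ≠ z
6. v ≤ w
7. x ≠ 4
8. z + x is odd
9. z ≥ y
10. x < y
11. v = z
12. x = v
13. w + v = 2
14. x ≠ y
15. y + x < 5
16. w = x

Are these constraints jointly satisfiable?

Unsatisfiable

From constraints 11, 12, and 16, w = x = v = z, so w = z. But constraint 5 says w ≠ z. Contradiction.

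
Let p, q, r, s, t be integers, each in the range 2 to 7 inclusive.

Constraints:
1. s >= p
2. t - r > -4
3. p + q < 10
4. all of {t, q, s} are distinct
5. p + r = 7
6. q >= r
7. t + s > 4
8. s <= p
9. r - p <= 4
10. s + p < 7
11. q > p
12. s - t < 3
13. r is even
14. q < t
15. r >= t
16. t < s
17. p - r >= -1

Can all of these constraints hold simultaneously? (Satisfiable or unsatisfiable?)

Unsatisfiable

Constraints 8, 11, 14, and 16 give s ≤ p, p < q, q < t, t < s. Chaining: s ≤ p < q < t < s, which forces s < s — impossible.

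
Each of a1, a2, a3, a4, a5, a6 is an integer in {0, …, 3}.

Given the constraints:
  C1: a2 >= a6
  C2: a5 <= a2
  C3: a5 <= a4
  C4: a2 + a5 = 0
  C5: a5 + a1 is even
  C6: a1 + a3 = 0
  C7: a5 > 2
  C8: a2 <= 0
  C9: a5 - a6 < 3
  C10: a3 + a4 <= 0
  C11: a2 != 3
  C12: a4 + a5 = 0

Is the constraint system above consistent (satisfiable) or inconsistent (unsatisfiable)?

Unsatisfiable

From constraint 7: a5 ≥ 3. From constraints 2 and 8: a5 ≤ a2 and a2 ≤ 0, so a5 ≤ 0. But 0 < 3, so no value of a5 works.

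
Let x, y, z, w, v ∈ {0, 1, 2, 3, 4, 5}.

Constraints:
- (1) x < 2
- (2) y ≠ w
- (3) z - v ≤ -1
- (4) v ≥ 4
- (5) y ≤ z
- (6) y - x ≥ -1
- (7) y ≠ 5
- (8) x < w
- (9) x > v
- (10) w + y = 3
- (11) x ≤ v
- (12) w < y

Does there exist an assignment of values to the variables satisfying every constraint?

Unsatisfiable

Constraints 3, 5, 8, 9, and 12 give x < w, w < y, y ≤ z, z < v, v < x. Chaining: x < w < y ≤ z < v < x, which forces x < x — impossible.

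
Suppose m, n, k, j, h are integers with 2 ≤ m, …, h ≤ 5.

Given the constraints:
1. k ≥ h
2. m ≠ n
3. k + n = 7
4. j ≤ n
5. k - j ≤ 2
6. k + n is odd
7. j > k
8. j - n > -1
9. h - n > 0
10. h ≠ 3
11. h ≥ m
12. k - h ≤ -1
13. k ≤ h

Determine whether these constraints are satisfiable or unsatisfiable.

Constraints 1, 4, 7, and 9 give j ≤ n, n < h, h ≤ k, k < j. Chaining: j ≤ n < h ≤ k < j, which forces j < j — impossible.

Unsatisfiable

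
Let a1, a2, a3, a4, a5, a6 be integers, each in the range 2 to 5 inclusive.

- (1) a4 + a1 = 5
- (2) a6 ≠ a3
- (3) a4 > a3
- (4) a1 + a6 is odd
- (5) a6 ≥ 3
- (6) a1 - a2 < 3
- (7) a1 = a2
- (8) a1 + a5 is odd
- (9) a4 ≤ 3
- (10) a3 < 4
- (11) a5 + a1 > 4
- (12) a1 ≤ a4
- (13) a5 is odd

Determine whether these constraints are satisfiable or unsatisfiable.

Take a1 = 2, a2 = 2, a3 = 2, a4 = 3, a5 = 3, a6 = 5. Then constraint 1: a4 + a1 = 5; constraint 6: a1 - a2 = 0, and every other listed constraint is also met.

Satisfiable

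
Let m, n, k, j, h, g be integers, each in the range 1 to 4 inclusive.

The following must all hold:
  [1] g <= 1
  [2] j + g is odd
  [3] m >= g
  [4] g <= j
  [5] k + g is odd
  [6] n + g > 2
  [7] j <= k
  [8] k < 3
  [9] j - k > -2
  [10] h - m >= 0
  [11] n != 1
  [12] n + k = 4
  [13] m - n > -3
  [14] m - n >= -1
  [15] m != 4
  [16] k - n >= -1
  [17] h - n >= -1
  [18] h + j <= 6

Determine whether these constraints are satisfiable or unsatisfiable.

Take m = 2, n = 2, k = 2, j = 2, h = 4, g = 1. Then constraint 6: n + g = 3; constraint 9: j - k = 0, and every other listed constraint is also met.

Satisfiable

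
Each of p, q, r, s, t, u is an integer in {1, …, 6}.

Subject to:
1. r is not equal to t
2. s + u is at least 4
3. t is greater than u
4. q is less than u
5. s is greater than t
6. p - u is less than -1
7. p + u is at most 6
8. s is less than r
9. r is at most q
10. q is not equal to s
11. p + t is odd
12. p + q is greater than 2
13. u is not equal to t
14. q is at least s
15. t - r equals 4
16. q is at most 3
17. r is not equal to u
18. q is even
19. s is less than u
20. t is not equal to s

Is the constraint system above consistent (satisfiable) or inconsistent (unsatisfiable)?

Unsatisfiable

Constraints 3, 4, 5, 8, and 9 give r ≤ q, q < u, u < t, t < s, s < r. Chaining: r ≤ q < u < t < s < r, which forces r < r — impossible.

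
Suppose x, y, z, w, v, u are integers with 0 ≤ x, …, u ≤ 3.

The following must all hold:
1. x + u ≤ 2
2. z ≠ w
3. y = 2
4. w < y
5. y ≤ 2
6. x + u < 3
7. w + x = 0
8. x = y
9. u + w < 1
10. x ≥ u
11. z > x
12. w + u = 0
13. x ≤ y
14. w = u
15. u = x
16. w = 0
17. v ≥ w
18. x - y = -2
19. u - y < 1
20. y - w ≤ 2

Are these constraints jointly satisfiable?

Unsatisfiable

Constraint 16 fixes w = 0 and constraint 3 fixes y = 2. Constraints 8, 14, and 15 give w = u = x = y, so w = y. But 0 ≠ 2 — contradiction.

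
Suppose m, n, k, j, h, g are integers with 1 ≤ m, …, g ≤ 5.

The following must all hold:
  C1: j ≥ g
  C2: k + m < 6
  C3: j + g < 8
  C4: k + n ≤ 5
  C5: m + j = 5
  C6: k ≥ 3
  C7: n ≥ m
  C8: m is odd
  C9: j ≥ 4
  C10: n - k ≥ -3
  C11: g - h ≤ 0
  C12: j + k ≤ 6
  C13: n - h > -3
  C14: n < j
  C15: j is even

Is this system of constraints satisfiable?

From constraint 9: j ≥ 4. From constraint 6: k ≥ 3. Hence j + k ≥ 7. But constraint 12 requires j + k ≤ 6, and 6 < 7. Contradiction.

Unsatisfiable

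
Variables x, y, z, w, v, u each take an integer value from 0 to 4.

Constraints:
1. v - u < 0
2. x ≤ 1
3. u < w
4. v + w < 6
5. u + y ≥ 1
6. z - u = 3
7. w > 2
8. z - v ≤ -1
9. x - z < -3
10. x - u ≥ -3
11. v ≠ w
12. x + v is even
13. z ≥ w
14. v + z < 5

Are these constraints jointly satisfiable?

Constraints 1, 3, 8, and 13 give v < u, u < w, w ≤ z, z < v. Chaining: v < u < w ≤ z < v, which forces v < v — impossible.

Unsatisfiable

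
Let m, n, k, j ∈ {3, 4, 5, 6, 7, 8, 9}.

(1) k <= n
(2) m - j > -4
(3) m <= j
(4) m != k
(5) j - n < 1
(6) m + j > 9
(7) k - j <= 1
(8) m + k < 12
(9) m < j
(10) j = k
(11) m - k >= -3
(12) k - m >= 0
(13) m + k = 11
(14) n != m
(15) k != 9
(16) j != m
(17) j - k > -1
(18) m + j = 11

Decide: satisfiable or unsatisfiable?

Satisfiable

Take m = 4, n = 7, k = 7, j = 7. Then constraint 2: m - j = -3; constraint 5: j - n = 0; constraint 6: m + j = 11, and every other listed constraint is also met.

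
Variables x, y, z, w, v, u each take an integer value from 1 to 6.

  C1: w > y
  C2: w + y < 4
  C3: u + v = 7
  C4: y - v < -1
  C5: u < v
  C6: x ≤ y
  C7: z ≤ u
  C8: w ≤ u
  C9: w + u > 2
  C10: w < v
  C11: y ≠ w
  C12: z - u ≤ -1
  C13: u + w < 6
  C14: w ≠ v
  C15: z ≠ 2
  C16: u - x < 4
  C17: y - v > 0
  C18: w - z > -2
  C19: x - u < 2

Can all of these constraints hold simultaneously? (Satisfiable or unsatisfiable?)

Unsatisfiable

Constraints 1, 5, 8, and 17 give u < v, v < y, y < w, w ≤ u. Chaining: u < v < y < w ≤ u, which forces u < u — impossible.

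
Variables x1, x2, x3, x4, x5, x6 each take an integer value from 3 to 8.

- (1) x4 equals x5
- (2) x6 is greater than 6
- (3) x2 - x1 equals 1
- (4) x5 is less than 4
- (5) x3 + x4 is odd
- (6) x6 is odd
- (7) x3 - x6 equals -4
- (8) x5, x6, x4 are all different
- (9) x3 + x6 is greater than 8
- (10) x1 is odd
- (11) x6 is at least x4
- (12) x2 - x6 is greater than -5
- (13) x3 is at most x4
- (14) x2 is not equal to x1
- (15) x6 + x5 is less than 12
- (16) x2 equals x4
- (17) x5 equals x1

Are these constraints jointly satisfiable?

Unsatisfiable

From constraints 1, 16, and 17, x2 = x4 = x5 = x1, so x2 = x1. But constraint 14 says x2 ≠ x1. Contradiction.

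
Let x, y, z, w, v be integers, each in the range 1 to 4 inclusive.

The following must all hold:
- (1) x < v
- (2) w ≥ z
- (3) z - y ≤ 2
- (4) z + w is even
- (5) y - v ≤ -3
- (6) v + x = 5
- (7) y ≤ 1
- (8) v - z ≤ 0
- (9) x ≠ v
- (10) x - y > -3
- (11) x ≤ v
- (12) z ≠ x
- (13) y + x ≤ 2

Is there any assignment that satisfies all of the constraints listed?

Unsatisfiable

Constraints 3, 5, and 8 give y − z ≥ -2, z − v ≥ 0, v − y ≥ 3.
Adding all 3 inequalities: the left sides telescope to 0, and the right sides sum to (-2) + 0 + 3 = 1. So 0 ≥ 1, which is false.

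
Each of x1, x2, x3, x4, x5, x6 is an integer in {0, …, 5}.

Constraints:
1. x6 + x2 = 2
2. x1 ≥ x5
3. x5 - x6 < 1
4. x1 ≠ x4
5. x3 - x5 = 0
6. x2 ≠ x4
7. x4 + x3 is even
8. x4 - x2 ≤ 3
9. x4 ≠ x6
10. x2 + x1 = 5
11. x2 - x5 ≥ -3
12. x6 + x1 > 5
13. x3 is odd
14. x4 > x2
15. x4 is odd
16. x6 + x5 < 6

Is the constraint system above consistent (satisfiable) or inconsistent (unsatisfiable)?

The assignment x1 = 5, x2 = 0, x3 = 1, x4 = 1, x5 = 1, x6 = 2 works:
  constraint 1 holds since x6 + x2 = 2.
  constraint 3 holds since x5 - x6 = -1.
  constraint 5 holds since x3 - x5 = 0.
The rest check out directly.

Satisfiable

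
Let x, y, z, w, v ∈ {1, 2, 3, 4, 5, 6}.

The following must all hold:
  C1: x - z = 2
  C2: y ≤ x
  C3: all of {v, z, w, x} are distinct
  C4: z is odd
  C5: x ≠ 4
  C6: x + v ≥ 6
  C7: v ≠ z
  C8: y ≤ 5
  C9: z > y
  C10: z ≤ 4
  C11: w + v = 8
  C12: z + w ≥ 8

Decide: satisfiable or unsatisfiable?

Satisfiable

Setting (x, y, z, w, v) = (5, 2, 3, 6, 2) satisfies everything: constraint 1: x - z = 2; constraint 6: x + v = 7, and the others follow.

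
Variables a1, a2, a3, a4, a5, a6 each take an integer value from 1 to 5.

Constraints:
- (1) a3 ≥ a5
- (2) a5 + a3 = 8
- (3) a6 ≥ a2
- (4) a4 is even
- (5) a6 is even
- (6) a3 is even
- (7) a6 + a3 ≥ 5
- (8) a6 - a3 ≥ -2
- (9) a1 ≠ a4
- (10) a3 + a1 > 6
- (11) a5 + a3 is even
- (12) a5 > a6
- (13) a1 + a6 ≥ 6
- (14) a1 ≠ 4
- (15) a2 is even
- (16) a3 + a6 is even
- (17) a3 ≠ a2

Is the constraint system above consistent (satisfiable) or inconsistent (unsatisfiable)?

The assignment a1 = 5, a2 = 2, a3 = 4, a4 = 4, a5 = 4, a6 = 2 works:
  constraint 2 holds since a5 + a3 = 8.
  constraint 7 holds since a6 + a3 = 6.
  constraint 8 holds since a6 - a3 = -2.
The rest check out directly.

Satisfiable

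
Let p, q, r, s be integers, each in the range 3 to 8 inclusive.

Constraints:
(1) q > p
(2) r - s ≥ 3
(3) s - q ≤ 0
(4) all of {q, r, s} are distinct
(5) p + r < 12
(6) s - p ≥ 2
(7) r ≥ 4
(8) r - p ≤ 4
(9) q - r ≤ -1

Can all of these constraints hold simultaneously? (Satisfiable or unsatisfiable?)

Constraints 2, 6, and 8 give p − r ≥ -4, r − s ≥ 3, s − p ≥ 2.
Adding all 3 inequalities: the left sides telescope to 0, and the right sides sum to (-4) + 3 + 2 = 1. So 0 ≥ 1, which is false.

Unsatisfiable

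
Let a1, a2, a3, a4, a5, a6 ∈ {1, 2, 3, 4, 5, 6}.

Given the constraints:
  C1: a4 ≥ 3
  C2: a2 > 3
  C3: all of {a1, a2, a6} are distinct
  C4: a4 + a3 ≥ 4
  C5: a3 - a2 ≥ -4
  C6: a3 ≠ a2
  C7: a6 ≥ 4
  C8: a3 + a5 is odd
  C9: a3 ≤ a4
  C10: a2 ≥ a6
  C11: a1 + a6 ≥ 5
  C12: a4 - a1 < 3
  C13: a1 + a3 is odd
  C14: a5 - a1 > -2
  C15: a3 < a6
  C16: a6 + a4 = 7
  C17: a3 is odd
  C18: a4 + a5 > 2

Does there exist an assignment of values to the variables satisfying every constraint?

One satisfying assignment is a1 = 2, a2 = 5, a3 = 1, a4 = 3, a5 = 2, a6 = 4.
For the less obvious constraints — constraint 4: a4 + a3 = 4; constraint 5: a3 - a2 = -4; constraint 11: a1 + a6 = 6 — and the others hold by inspection.

Satisfiable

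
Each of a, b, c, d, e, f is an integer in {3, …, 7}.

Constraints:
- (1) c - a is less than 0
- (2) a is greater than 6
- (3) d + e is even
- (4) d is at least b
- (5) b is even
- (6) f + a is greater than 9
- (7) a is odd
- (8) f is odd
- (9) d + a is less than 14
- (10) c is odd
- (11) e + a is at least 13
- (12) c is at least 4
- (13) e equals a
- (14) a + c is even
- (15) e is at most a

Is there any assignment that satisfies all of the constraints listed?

Satisfiable

The assignment a = 7, b = 4, c = 5, d = 5, e = 7, f = 3 works:
  constraint 1 holds since c - a = -2.
  constraint 6 holds since f + a = 10.
  constraint 9 holds since d + a = 12.
The rest check out directly.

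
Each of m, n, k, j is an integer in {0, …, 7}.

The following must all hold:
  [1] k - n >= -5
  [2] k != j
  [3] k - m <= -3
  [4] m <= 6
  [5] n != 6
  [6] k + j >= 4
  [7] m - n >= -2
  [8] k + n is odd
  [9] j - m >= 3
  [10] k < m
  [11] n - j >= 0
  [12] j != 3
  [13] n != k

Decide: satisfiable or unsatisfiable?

Unsatisfiable

Constraints 1, 3, 9, and 11 give j − m ≥ 3, m − k ≥ 3, k − n ≥ -5, n − j ≥ 0.
Adding all 4 inequalities: the left sides telescope to 0, and the right sides sum to 3 + 3 + (-5) + 0 = 1. So 0 ≥ 1, which is false.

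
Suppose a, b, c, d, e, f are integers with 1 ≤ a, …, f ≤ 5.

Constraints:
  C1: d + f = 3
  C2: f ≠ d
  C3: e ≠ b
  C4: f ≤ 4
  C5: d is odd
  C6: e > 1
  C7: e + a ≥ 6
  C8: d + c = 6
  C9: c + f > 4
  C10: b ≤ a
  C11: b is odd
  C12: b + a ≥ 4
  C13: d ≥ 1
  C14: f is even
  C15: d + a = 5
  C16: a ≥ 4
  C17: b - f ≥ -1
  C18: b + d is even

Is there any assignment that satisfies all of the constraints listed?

The assignment a = 4, b = 1, c = 5, d = 1, e = 5, f = 2 works:
  constraint 1 holds since d + f = 3.
  constraint 7 holds since e + a = 9.
  constraint 8 holds since d + c = 6.
The rest check out directly.

Satisfiable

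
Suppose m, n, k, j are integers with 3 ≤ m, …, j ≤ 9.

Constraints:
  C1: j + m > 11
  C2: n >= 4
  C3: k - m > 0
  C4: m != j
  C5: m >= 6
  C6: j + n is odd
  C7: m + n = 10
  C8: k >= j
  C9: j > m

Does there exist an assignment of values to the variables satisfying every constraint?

Satisfiable

Setting (m, n, k, j) = (6, 4, 9, 7) satisfies everything: constraint 1: j + m = 13; constraint 3: k - m = 3, and the others follow.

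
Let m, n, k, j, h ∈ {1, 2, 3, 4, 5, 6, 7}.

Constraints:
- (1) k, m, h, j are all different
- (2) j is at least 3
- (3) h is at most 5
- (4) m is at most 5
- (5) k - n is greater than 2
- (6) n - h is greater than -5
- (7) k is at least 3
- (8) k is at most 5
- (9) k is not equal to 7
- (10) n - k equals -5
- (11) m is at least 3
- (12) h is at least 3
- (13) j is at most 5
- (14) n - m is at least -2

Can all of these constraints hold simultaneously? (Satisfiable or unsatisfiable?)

Unsatisfiable

Constraints 2, 3, 4, 7, 8, 11, 12, and 13 confine each of k, m, h, j to the 3 values {3, …, 5}.
Constraint 1 requires all 4 of them to be distinct, but only 3 values are available — impossible by the pigeonhole principle.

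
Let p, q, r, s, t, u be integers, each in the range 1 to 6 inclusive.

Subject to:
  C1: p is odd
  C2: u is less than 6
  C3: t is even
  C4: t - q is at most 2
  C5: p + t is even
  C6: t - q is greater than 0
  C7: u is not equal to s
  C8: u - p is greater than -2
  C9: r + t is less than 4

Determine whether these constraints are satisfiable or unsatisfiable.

Constraint 1 makes p odd and constraint 3 makes t even, so p + t must be odd. Constraint 5 says p + t is even — contradiction.

Unsatisfiable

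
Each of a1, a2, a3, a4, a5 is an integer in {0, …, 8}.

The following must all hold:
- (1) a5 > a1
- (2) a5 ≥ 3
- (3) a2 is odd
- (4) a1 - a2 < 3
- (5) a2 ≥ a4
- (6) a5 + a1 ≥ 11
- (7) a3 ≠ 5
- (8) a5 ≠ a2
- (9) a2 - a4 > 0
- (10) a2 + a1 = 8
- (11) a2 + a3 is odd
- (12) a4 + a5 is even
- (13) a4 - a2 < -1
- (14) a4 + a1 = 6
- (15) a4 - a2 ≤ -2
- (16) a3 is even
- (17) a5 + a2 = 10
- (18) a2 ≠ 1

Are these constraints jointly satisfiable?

Satisfiable

Take a1 = 5, a2 = 3, a3 = 6, a4 = 1, a5 = 7. Then constraint 4: a1 - a2 = 2; constraint 6: a5 + a1 = 12; constraint 9: a2 - a4 = 2, and every other listed constraint is also met.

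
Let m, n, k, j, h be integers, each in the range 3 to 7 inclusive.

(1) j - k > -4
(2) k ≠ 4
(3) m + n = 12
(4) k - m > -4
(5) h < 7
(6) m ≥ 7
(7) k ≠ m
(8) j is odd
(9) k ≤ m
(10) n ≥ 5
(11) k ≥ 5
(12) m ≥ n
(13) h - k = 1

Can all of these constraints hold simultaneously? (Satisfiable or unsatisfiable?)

Satisfiable

One satisfying assignment is m = 7, n = 5, k = 5, j = 3, h = 6.
For the less obvious constraints — constraint 1: j - k = -2; constraint 3: m + n = 12 — and the others hold by inspection.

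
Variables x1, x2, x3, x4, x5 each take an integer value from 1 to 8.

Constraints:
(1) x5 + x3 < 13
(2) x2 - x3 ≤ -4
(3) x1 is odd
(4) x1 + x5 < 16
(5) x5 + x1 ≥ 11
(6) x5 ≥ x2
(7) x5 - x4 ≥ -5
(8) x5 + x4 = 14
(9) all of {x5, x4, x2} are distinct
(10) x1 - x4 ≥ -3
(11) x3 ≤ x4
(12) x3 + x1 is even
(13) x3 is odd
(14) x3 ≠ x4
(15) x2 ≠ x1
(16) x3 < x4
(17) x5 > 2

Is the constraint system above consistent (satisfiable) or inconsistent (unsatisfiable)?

Satisfiable

Try x1 = 7, x2 = 1, x3 = 5, x4 = 8, x5 = 6.
Check constraint 1: x5 + x3 = 11; constraint 2: x2 - x3 = -4. The remaining constraints are straightforward to verify.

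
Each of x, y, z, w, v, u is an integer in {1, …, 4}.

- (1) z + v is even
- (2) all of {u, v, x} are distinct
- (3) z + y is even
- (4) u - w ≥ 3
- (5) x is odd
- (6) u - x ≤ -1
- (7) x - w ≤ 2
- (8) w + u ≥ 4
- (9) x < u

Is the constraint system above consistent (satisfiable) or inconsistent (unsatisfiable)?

Constraints 4, 6, and 7 give w − x ≥ -2, x − u ≥ 1, u − w ≥ 3.
Adding all 3 inequalities: the left sides telescope to 0, and the right sides sum to (-2) + 1 + 3 = 2. So 0 ≥ 2, which is false.

Unsatisfiable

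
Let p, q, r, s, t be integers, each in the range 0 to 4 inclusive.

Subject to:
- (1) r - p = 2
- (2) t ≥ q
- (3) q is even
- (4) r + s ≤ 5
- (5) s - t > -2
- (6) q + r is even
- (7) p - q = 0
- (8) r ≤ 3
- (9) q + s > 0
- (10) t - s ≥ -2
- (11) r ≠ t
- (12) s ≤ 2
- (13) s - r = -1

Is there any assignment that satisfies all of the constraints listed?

Satisfiable

Take p = 0, q = 0, r = 2, s = 1, t = 1. Then constraint 1: r - p = 2; constraint 4: r + s = 3; constraint 5: s - t = 0, and every other listed constraint is also met.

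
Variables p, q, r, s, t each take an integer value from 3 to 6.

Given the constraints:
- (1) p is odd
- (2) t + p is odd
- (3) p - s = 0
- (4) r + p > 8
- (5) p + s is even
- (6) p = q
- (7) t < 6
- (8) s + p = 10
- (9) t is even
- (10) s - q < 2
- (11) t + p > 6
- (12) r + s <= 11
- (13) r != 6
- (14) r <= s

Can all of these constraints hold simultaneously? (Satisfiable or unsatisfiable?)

Satisfiable

Try p = 5, q = 5, r = 5, s = 5, t = 4.
Check constraint 3: p - s = 0; constraint 4: r + p = 10. The remaining constraints are straightforward to verify.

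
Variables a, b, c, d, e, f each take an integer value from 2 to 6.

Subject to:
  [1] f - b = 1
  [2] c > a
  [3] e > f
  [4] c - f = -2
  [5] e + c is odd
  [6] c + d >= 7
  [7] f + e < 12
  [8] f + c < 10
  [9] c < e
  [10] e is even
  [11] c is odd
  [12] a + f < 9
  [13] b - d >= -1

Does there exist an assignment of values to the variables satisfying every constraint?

Satisfiable

One satisfying assignment is a = 2, b = 4, c = 3, d = 4, e = 6, f = 5.
For the less obvious constraints — constraint 1: f - b = 1; constraint 4: c - f = -2 — and the others hold by inspection.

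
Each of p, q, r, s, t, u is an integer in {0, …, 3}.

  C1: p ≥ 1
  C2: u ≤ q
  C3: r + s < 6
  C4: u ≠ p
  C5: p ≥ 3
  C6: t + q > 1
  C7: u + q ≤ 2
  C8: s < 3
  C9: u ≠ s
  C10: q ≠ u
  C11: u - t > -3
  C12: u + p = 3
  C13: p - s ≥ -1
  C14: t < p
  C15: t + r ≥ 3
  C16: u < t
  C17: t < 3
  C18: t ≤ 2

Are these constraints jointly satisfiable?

One satisfying assignment is p = 3, q = 2, r = 3, s = 2, t = 2, u = 0.
For the less obvious constraints — constraint 3: r + s = 5; constraint 6: t + q = 4; constraint 7: u + q = 2 — and the others hold by inspection.

Satisfiable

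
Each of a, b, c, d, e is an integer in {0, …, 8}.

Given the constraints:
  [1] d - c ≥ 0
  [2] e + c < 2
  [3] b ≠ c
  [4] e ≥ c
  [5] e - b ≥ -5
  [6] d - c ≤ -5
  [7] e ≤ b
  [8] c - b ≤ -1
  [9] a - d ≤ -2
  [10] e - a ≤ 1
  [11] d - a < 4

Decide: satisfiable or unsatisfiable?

Unsatisfiable

Constraints 5, 6, 8, 9, and 10 give c − d ≥ 5, d − a ≥ 2, a − e ≥ -1, e − b ≥ -5, b − c ≥ 1.
Adding all 5 inequalities: the left sides telescope to 0, and the right sides sum to 5 + 2 + (-1) + (-5) + 1 = 2. So 0 ≥ 2, which is false.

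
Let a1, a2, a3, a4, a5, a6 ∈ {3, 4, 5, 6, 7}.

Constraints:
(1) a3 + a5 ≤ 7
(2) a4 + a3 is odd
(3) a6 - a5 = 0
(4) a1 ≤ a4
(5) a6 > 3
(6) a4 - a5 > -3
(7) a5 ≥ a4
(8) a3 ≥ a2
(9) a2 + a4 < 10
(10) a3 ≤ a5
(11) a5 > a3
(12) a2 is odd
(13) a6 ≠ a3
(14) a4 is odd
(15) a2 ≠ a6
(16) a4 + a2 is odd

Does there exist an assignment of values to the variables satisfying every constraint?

Unsatisfiable

Constraint 14 makes a4 odd and constraint 12 makes a2 odd, so a4 + a2 must be even. Constraint 16 says a4 + a2 is odd — contradiction.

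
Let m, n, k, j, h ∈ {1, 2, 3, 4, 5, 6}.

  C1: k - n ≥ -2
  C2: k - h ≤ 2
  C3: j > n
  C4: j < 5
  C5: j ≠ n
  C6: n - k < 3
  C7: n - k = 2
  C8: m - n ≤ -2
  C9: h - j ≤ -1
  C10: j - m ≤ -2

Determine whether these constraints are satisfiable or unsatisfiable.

Unsatisfiable

Constraints 1, 2, 8, 9, and 10 give h − k ≥ -2, k − n ≥ -2, n − m ≥ 2, m − j ≥ 2, j − h ≥ 1.
Adding all 5 inequalities: the left sides telescope to 0, and the right sides sum to (-2) + (-2) + 2 + 2 + 1 = 1. So 0 ≥ 1, which is false.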